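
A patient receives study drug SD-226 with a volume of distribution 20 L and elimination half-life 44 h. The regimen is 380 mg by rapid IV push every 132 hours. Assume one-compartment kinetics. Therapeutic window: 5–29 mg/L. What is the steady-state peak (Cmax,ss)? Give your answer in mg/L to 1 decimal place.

The dosing interval is 3 half-lives, so f = 2^(−3) = 0.125.
At steady state, R = 1/(1 − 0.125) = 8/7.
Single-dose peak C₀ = D/Vd = 380/20 = 19 mg/L.
Steady-state peak Cmax,ss = C₀·R = 19 × 8/7 ≈ 21.714 mg/L.
Peak 21.7 mg/L vs MTC 29 mg/L: below toxic threshold.

21.7 mg/L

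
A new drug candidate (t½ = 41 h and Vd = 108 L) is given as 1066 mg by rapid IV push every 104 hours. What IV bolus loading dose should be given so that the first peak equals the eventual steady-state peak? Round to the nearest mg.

1288 mg

f = (1/2)^(104/41) ≈ 0.172350; accumulation ratio R = 1/(1−f) ≈ 1.20824.
Loading dose to hit Cmax,ss on first dose: D_load = D_maint·R ≈ 1066 × 1.20824 ≈ 1287.98 mg.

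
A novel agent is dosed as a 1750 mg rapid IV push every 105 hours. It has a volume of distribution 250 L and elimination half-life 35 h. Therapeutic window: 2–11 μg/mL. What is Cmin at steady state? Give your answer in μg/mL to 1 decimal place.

1.0 μg/mL

τ = 105 h = 3 half-lives, so f = (1/2)^3 = 0.125.
At steady state, R = 1/(1 − 0.125) = 8/7.
Single-dose peak C₀ = D/Vd = 1750/250 = 7 μg/mL.
Steady-state peak Cmax,ss = C₀·R = 7 × 8/7 ≈ 8.000 μg/mL.
Steady-state trough Cmin,ss = Cmax,ss·f ≈ 8.000 × 0.125 ≈ 1.000 μg/mL.
Trough 1.0 μg/mL vs MEC 2 μg/mL: subtherapeutic.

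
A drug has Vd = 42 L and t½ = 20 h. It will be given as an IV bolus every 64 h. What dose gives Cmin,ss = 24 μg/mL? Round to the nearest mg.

τ/t½ = 64/20 ≈ 3.2, so f = (1/2)^(64/20) ≈ 0.108819.
Cmin,ss = (D/Vd)·f/(1−f), so D = Cmin,ss·Vd·(1−f)/f.
D = 24 × 42 × (1−f)/f ≈ 24 × 42 × 8.18957 ≈ 8255.09 mg.

8255 mg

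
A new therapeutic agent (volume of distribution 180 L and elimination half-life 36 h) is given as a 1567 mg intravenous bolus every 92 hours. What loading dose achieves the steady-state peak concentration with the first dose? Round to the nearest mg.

1888 mg

f = (1/2)^(92/36) ≈ 0.170099; accumulation ratio R = 1/(1−f) ≈ 1.20496.
Loading dose to hit Cmax,ss on first dose: D_load = D_maint·R ≈ 1567 × 1.20496 ≈ 1888.17 mg.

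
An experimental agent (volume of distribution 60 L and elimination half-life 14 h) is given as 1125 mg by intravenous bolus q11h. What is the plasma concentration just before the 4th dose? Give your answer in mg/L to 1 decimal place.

20.8 mg/L

f = (1/2)^(τ/t½) = (1/2)^(11/14) ≈ 0.5801.
C₀ = D/Vd = 1125/60 ≈ 18.750 mg/L.
Before the 4th dose, 3 doses have been given. Superposition: Cmin = C₀·(f + f² + … + f^3).
≈ 18.750 × (0.5801 + 0.3365 + 0.1952) ≈ 18.750 × 1.1118 ≈ 20.846 mg/L.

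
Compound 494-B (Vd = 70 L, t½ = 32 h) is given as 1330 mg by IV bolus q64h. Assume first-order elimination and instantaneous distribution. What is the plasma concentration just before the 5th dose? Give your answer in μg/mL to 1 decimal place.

6.3 μg/mL

f = (1/2)^(τ/t½) = (1/2)^(64/32) ≈ 0.2500.
C₀ = D/Vd = 1330/70 ≈ 19.000 μg/mL.
Before the 5th dose, 4 doses have been given. Superposition: Cmin = C₀·(f + f² + … + f^4).
≈ 19.000 × (0.2500 + 0.0625 + 0.0156 + 0.0039) ≈ 19.000 × 0.3320 ≈ 6.308 μg/mL.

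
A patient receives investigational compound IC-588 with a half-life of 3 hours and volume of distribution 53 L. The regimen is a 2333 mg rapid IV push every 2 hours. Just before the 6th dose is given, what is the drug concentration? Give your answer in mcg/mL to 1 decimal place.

f = (1/2)^(τ/t½) = (1/2)^(2/3) ≈ 0.6300.
C₀ = D/Vd = 2333/53 ≈ 44.019 mcg/mL.
Before the 6th dose, 5 doses have been given. Superposition: Cmin = C₀·(f + f² + … + f^5).
≈ 44.019 × (0.6300 + 0.3969 + 0.2500 + 0.1575 + 0.0992) ≈ 44.019 × 1.5336 ≈ 67.508 mcg/mL.

67.5 mcg/mL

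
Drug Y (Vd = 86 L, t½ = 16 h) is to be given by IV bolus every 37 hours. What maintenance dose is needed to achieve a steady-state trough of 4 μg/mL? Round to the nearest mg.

τ/t½ = 37/16 ≈ 2.3125, so f = (1/2)^(37/16) ≈ 0.201311.
Cmin,ss = (D/Vd)·f/(1−f), so D = Cmin,ss·Vd·(1−f)/f.
D = 4 × 86 × (1−f)/f ≈ 4 × 86 × 3.96744 ≈ 1364.80 mg.

1365 mg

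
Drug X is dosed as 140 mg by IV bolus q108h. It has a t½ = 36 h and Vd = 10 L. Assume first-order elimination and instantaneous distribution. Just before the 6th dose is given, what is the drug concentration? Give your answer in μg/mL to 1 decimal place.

2.0 μg/mL

f = (1/2)^(τ/t½) = (1/2)^(108/36) ≈ 0.1250.
C₀ = D/Vd = 140/10 ≈ 14.000 μg/mL.
Before the 6th dose, 5 doses have been given. Superposition: Cmin = C₀·(f + f² + … + f^5).
≈ 14.000 × (0.1250 + 0.0156 + 0.0020 + 0.0002 + 0.0000) ≈ 14.000 × 0.1428 ≈ 1.999 μg/mL.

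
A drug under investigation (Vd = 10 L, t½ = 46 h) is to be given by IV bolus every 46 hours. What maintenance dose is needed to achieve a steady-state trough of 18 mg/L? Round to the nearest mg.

180 mg

τ/t½ = 46/46 ≈ 1, so f = (1/2)^(46/46) ≈ 0.500000.
Cmin,ss = (D/Vd)·f/(1−f), so D = Cmin,ss·Vd·(1−f)/f.
D = 18 × 10 × (1−f)/f ≈ 18 × 10 × 1.00000 ≈ 180.00 mg.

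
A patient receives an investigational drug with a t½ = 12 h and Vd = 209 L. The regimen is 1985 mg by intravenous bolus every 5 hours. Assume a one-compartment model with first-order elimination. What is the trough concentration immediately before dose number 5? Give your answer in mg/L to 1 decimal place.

19.4 mg/L

f = (1/2)^(τ/t½) = (1/2)^(5/12) ≈ 0.7492.
C₀ = D/Vd = 1985/209 ≈ 9.498 mg/L.
Before the 5th dose, 4 doses have been given. Superposition: Cmin = C₀·(f + f² + … + f^4).
≈ 9.498 × (0.7492 + 0.5613 + 0.4205 + 0.3151) ≈ 9.498 × 2.0461 ≈ 19.434 mg/L.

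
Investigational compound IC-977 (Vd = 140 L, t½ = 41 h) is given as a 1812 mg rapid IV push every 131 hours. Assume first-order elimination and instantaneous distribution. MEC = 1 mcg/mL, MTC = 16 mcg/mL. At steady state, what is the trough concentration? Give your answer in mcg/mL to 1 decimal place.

1.6 mcg/mL

τ/t½ = 131/41 ≈ 3.1951, so fraction remaining f = (1/2)^(131/41) ≈ 0.1092.
At steady state, accumulation factor R = 1/(1 − e^(−kτ)) ≈ 1.1226.
Each bolus raises the concentration by D/Vd = 1812/140 ≈ 12.943 mcg/mL.
Steady-state peak Cmax,ss = C₀·R ≈ 12.943 × 1.1226 ≈ 14.530 mcg/mL.
One interval later, Cmin,ss = Cmax,ss·e^(−kτ) ≈ 14.530 × 0.1092 ≈ 1.587 mcg/mL.
Trough 1.6 mcg/mL vs MEC 1 mcg/mL: adequate.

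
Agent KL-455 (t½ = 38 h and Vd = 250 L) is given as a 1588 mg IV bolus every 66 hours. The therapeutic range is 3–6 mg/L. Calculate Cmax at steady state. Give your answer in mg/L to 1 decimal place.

9.1 mg/L

k = ln2/t½ = ln2/38 ≈ 0.018241 h⁻¹; fraction remaining f = e^(−kτ) = e^(−0.018241×66) ≈ 0.3000.
At steady state, accumulation factor R = 1/(1 − e^(−kτ)) ≈ 1.4286.
Each bolus raises the concentration by D/Vd = 1588/250 ≈ 6.352 mg/L.
Cmax,ss = C₀/(1 − f) ≈ 6.352/0.7000 ≈ 9.074 mg/L.
Peak 9.1 mg/L vs MTC 6 mg/L: exceeds toxic threshold.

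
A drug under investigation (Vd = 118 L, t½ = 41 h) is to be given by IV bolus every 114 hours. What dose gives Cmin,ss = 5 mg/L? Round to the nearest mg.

τ/t½ = 114/41 ≈ 2.7805, so f = (1/2)^(114/41) ≈ 0.145542.
Cmin,ss = (D/Vd)·f/(1−f), so D = Cmin,ss·Vd·(1−f)/f.
D = 5 × 118 × (1−f)/f ≈ 5 × 118 × 5.87087 ≈ 3463.81 mg.

3464 mg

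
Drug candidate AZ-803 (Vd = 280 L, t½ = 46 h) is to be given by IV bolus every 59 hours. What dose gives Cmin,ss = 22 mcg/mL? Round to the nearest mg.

8826 mg

τ/t½ = 59/46 ≈ 1.2826, so f = (1/2)^(59/46) ≈ 0.411052.
Cmin,ss = (D/Vd)·f/(1−f), so D = Cmin,ss·Vd·(1−f)/f.
D = 22 × 280 × (1−f)/f ≈ 22 × 280 × 1.43278 ≈ 8825.92 mg.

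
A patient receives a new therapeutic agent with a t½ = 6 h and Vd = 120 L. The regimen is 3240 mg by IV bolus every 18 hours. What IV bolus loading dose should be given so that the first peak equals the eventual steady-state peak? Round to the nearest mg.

3703 mg

f = (1/2)^(18/6) ≈ 0.125000; accumulation ratio R = 1/(1−f) ≈ 1.14286.
Loading dose to hit Cmax,ss on first dose: D_load = D_maint·R ≈ 3240 × 1.14286 ≈ 3702.87 mg.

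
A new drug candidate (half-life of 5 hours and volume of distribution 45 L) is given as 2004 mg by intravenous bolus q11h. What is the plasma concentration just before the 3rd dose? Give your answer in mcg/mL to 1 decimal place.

11.8 mcg/mL

f = (1/2)^(τ/t½) = (1/2)^(11/5) ≈ 0.2176.
C₀ = D/Vd = 2004/45 ≈ 44.533 mcg/mL.
Before the 3rd dose, 2 doses have been given. Superposition: Cmin = C₀·(f + f²).
≈ 44.533 × (0.2176 + 0.0473) ≈ 44.533 × 0.2649 ≈ 11.797 mcg/mL.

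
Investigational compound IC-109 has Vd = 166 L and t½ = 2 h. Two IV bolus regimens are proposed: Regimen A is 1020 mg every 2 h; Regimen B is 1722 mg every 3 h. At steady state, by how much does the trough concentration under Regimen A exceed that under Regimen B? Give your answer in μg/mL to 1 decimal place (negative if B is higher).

Regimen A: f = (1/2)^(2/2) ≈ 0.5000; Cmin,ss = (1020/166)·f/(1−f) ≈ 6.145 μg/mL.
Regimen B: f = (1/2)^(3/2) ≈ 0.3536; Cmin,ss = (1722/166)·f/(1−f) ≈ 5.675 μg/mL.
Difference ≈ 6.145 − 5.675 ≈ 0.470 μg/mL.

0.5 μg/mL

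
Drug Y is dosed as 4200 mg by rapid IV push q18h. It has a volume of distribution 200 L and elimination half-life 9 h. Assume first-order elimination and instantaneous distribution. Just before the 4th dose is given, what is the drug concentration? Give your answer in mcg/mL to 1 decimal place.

6.9 mcg/mL

f = (1/2)^(τ/t½) = (1/2)^(18/9) ≈ 0.2500.
C₀ = D/Vd = 4200/200 ≈ 21.000 mcg/mL.
Before the 4th dose, 3 doses have been given. Superposition: Cmin = C₀·(f + f² + … + f^3).
≈ 21.000 × (0.2500 + 0.0625 + 0.0156) ≈ 21.000 × 0.3281 ≈ 6.890 mcg/mL.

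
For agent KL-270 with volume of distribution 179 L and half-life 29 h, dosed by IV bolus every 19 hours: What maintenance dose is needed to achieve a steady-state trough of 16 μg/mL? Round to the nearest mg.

τ/t½ = 19/29 ≈ 0.65517, so f = (1/2)^(19/29) ≈ 0.635000.
Cmin,ss = (D/Vd)·f/(1−f), so D = Cmin,ss·Vd·(1−f)/f.
D = 16 × 179 × (1−f)/f ≈ 16 × 179 × 0.57480 ≈ 1646.23 mg.

1646 mg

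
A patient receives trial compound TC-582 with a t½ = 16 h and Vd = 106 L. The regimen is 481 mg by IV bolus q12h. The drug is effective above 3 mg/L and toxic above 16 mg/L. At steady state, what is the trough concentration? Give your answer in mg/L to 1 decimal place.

Over one 12-h interval, 12/16 ≈ 0.75 half-lives elapse, leaving f ≈ 0.5946 of each dose.
At steady state, accumulation factor R = 1/(1 − e^(−kτ)) ≈ 2.4667.
Single-dose peak C₀ = D/Vd = 481/106 ≈ 4.538 mg/L.
Steady-state peak Cmax,ss = C₀·R ≈ 4.538 × 2.4667 ≈ 11.194 mg/L.
Steady-state trough Cmin,ss = Cmax,ss·f ≈ 11.194 × 0.5946 ≈ 6.656 mg/L.
Trough 6.7 mg/L vs MEC 3 mg/L: adequate.

6.7 mg/L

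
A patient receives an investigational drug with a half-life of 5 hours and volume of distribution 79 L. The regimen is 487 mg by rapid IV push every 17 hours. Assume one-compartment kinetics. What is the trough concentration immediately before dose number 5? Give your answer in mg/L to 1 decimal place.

0.6 mg/L

f = (1/2)^(τ/t½) = (1/2)^(17/5) ≈ 0.0947.
C₀ = D/Vd = 487/79 ≈ 6.165 mg/L.
Before the 5th dose, 4 doses have been given. Superposition: Cmin = C₀·(f + f² + … + f^4).
≈ 6.165 × (0.0947 + 0.0090 + 0.0008 + 0.0001) ≈ 6.165 × 0.1046 ≈ 0.645 mg/L.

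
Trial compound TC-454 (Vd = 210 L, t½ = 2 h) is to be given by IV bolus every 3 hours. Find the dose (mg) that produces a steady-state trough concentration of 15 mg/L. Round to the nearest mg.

5760 mg

τ/t½ = 3/2 ≈ 1.5, so f = (1/2)^(3/2) ≈ 0.353553.
Cmin,ss = (D/Vd)·f/(1−f), so D = Cmin,ss·Vd·(1−f)/f.
D = 15 × 210 × (1−f)/f ≈ 15 × 210 × 1.82843 ≈ 5759.55 mg.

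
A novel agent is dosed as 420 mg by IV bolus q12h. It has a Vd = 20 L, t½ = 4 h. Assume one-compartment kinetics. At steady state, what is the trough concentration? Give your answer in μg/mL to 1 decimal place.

3.0 μg/mL

The dosing interval is 3 half-lives, so f = 2^(−3) = 0.125.
At steady state, R = 1/(1 − 0.125) = 8/7.
Single-dose peak C₀ = D/Vd = 420/20 = 21 μg/mL.
Steady-state peak Cmax,ss = C₀·R = 21 × 8/7 ≈ 24.000 μg/mL.
Steady-state trough Cmin,ss = Cmax,ss·f ≈ 24.000 × 0.125 ≈ 3.000 μg/mL.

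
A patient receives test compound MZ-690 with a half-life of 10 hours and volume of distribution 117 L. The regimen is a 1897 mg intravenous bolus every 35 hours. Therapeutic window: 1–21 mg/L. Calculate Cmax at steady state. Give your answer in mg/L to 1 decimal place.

Over one 35-h interval, 35/10 ≈ 3.5 half-lives elapse, leaving f ≈ 0.0884 of each dose.
At steady state, accumulation factor R = 1/(1 − e^(−kτ)) ≈ 1.0970.
Each bolus raises the concentration by D/Vd = 1897/117 ≈ 16.214 mg/L.
Cmax,ss = C₀/(1 − f) ≈ 16.214/0.9116 ≈ 17.786 mg/L.
Peak 17.8 mg/L vs MTC 21 mg/L: below toxic threshold.

17.8 mg/L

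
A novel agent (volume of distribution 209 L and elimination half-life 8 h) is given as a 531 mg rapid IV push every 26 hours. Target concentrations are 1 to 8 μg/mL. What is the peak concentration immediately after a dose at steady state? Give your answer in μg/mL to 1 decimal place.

Over one 26-h interval, 26/8 ≈ 3.25 half-lives elapse, leaving f ≈ 0.1051 of each dose.
Accumulation ratio R = 1/(1 − f) ≈ 1/0.8949 ≈ 1.1174.
Single-dose peak C₀ = D/Vd = 531/209 ≈ 2.541 μg/mL.
Steady-state peak Cmax,ss = C₀·R ≈ 2.541 × 1.1174 ≈ 2.839 μg/mL.
Peak 2.8 μg/mL vs MTC 8 μg/mL: below toxic threshold.

2.8 μg/mL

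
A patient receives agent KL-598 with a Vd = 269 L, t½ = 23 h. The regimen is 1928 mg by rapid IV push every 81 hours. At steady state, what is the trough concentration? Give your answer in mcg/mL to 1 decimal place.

0.7 mcg/mL

Over one 81-h interval, 81/23 ≈ 3.5217 half-lives elapse, leaving f ≈ 0.0871 of each dose.
Each bolus raises the concentration by D/Vd = 1928/269 ≈ 7.167 mcg/mL.
Steady-state trough Cmin,ss = C₀·f/(1−f) ≈ 7.167 × 0.0871/0.9129 ≈ 0.684 mcg/mL.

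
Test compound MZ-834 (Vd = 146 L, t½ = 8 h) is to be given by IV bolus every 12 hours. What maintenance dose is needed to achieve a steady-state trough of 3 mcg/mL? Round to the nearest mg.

801 mg

τ/t½ = 12/8 ≈ 1.5, so f = (1/2)^(12/8) ≈ 0.353553.
Cmin,ss = (D/Vd)·f/(1−f), so D = Cmin,ss·Vd·(1−f)/f.
D = 3 × 146 × (1−f)/f ≈ 3 × 146 × 1.82843 ≈ 800.85 mg.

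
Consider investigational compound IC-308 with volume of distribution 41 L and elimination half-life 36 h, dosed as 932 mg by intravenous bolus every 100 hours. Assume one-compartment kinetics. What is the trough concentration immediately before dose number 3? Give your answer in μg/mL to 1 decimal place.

f = (1/2)^(τ/t½) = (1/2)^(100/36) ≈ 0.1458.
C₀ = D/Vd = 932/41 ≈ 22.732 μg/mL.
Before the 3rd dose, 2 doses have been given. Superposition: Cmin = C₀·(f + f²).
≈ 22.732 × (0.1458 + 0.0213) ≈ 22.732 × 0.1671 ≈ 3.799 μg/mL.

3.8 μg/mL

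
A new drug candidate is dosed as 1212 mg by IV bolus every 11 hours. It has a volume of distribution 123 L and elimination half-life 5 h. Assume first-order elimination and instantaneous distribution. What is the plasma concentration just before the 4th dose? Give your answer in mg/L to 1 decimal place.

2.7 mg/L

f = (1/2)^(τ/t½) = (1/2)^(11/5) ≈ 0.2176.
C₀ = D/Vd = 1212/123 ≈ 9.854 mg/L.
Before the 4th dose, 3 doses have been given. Superposition: Cmin = C₀·(f + f² + … + f^3).
≈ 9.854 × (0.2176 + 0.0473 + 0.0103) ≈ 9.854 × 0.2752 ≈ 2.712 mg/L.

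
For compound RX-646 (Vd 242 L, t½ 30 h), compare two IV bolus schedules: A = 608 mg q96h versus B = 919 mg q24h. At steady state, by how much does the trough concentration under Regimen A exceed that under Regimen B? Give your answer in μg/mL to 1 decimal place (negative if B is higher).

Regimen A: f = (1/2)^(96/30) ≈ 0.1088; Cmin,ss = (608/242)·f/(1−f) ≈ 0.307 μg/mL.
Regimen B: f = (1/2)^(24/30) ≈ 0.5743; Cmin,ss = (919/242)·f/(1−f) ≈ 5.123 μg/mL.
Difference ≈ 0.307 − 5.123 ≈ -4.816 μg/mL.

-4.8 μg/mL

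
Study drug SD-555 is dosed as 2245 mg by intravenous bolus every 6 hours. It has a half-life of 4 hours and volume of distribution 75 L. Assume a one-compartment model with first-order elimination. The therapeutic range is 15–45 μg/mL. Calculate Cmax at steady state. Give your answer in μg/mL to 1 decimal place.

Over one 6-h interval, 6/4 ≈ 1.5 half-lives elapse, leaving f ≈ 0.3536 of each dose.
At steady state, accumulation factor R = 1/(1 − e^(−kτ)) ≈ 1.5470.
Each bolus raises the concentration by D/Vd = 2245/75 ≈ 29.933 μg/mL.
Cmax,ss = C₀/(1 − f) ≈ 29.933/0.6464 ≈ 46.307 μg/mL.
Peak 46.3 μg/mL vs MTC 45 μg/mL: exceeds toxic threshold.

46.3 μg/mL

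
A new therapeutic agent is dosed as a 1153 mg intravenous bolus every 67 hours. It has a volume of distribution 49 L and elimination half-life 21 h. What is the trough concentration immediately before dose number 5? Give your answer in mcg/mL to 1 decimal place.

f = (1/2)^(τ/t½) = (1/2)^(67/21) ≈ 0.1095.
C₀ = D/Vd = 1153/49 ≈ 23.531 mcg/mL.
Before the 5th dose, 4 doses have been given. Superposition: Cmin = C₀·(f + f² + … + f^4).
≈ 23.531 × (0.1095 + 0.0120 + 0.0013 + 0.0001) ≈ 23.531 × 0.1229 ≈ 2.892 mcg/mL.

2.9 mcg/mL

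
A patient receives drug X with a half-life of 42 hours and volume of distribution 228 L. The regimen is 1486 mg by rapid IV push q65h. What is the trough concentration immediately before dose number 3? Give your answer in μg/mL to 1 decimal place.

f = (1/2)^(τ/t½) = (1/2)^(65/42) ≈ 0.3421.
C₀ = D/Vd = 1486/228 ≈ 6.518 μg/mL.
Before the 3rd dose, 2 doses have been given. Superposition: Cmin = C₀·(f + f²).
≈ 6.518 × (0.3421 + 0.1170) ≈ 6.518 × 0.4591 ≈ 2.992 μg/mL.

3.0 μg/mL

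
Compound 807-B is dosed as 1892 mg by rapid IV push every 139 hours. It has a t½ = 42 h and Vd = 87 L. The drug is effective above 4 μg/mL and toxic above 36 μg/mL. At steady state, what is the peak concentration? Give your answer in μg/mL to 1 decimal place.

24.2 μg/mL

τ/t½ = 139/42 ≈ 3.3095, so fraction remaining f = (1/2)^(139/42) ≈ 0.1009.
Accumulation ratio R = 1/(1 − f) ≈ 1/0.8991 ≈ 1.1122.
Each bolus raises the concentration by D/Vd = 1892/87 ≈ 21.747 μg/mL.
Steady-state peak Cmax,ss = C₀·R ≈ 21.747 × 1.1122 ≈ 24.187 μg/mL.
Peak 24.2 μg/mL vs MTC 36 μg/mL: below toxic threshold.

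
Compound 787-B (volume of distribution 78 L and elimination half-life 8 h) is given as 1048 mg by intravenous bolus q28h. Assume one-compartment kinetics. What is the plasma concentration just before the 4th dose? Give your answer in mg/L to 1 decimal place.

1.3 mg/L

f = (1/2)^(τ/t½) = (1/2)^(28/8) ≈ 0.0884.
C₀ = D/Vd = 1048/78 ≈ 13.436 mg/L.
Before the 4th dose, 3 doses have been given. Superposition: Cmin = C₀·(f + f² + … + f^3).
≈ 13.436 × (0.0884 + 0.0078 + 0.0007) ≈ 13.436 × 0.0969 ≈ 1.302 mg/L.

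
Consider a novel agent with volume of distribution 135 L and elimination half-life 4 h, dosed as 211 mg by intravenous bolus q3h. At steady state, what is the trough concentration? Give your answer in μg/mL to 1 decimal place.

2.3 μg/mL

k = ln2/t½ = ln2/4 ≈ 0.173287 h⁻¹; fraction remaining f = e^(−kτ) = e^(−0.173287×3) ≈ 0.5946.
At steady state, accumulation factor R = 1/(1 − e^(−kτ)) ≈ 2.4667.
Each bolus raises the concentration by D/Vd = 211/135 ≈ 1.563 μg/mL.
Cmax,ss = C₀/(1 − f) ≈ 1.563/0.4054 ≈ 3.855 μg/mL.
One interval later, Cmin,ss = Cmax,ss·e^(−kτ) ≈ 3.855 × 0.5946 ≈ 2.292 μg/mL.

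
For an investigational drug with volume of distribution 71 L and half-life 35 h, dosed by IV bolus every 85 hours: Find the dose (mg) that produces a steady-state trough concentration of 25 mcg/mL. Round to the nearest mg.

τ/t½ = 85/35 ≈ 2.4286, so f = (1/2)^(85/35) ≈ 0.185749.
Cmin,ss = (D/Vd)·f/(1−f), so D = Cmin,ss·Vd·(1−f)/f.
D = 25 × 71 × (1−f)/f ≈ 25 × 71 × 4.38361 ≈ 7780.91 mg.

7781 mg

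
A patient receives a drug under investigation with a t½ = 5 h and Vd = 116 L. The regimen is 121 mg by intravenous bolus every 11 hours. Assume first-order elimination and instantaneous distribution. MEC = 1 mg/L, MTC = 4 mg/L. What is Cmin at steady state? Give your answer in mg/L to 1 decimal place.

0.3 mg/L

k = ln2/t½ = ln2/5 ≈ 0.138629 h⁻¹; fraction remaining f = e^(−kτ) = e^(−0.138629×11) ≈ 0.2176.
Accumulation ratio R = 1/(1 − f) ≈ 1/0.7824 ≈ 1.2781.
Single-dose peak C₀ = D/Vd = 121/116 ≈ 1.043 mg/L.
Steady-state peak Cmax,ss = C₀·R ≈ 1.043 × 1.2781 ≈ 1.333 mg/L.
One interval later, Cmin,ss = Cmax,ss·e^(−kτ) ≈ 1.333 × 0.2176 ≈ 0.290 mg/L.
Trough 0.3 mg/L vs MEC 1 mg/L: subtherapeutic.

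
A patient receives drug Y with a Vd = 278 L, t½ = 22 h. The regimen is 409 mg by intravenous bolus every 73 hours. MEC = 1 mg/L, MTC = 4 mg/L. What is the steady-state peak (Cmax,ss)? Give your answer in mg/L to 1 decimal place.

1.6 mg/L

τ/t½ = 73/22 ≈ 3.3182, so fraction remaining f = (1/2)^(73/22) ≈ 0.1003.
Accumulation ratio R = 1/(1 − f) ≈ 1/0.8997 ≈ 1.1115.
Single-dose peak C₀ = D/Vd = 409/278 ≈ 1.471 mg/L.
Cmax,ss = C₀/(1 − f) ≈ 1.471/0.8997 ≈ 1.635 mg/L.
Peak 1.6 mg/L vs MTC 4 mg/L: below toxic threshold.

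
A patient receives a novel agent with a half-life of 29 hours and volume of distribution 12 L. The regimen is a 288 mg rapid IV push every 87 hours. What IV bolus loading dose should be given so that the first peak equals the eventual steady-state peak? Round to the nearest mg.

f = (1/2)^(87/29) ≈ 0.125000; accumulation ratio R = 1/(1−f) ≈ 1.14286.
Loading dose to hit Cmax,ss on first dose: D_load = D_maint·R ≈ 288 × 1.14286 ≈ 329.14 mg.

329 mg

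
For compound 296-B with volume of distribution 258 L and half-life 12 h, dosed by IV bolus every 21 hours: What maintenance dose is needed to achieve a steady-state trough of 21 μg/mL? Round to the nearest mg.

τ/t½ = 21/12 ≈ 1.75, so f = (1/2)^(21/12) ≈ 0.297302.
Cmin,ss = (D/Vd)·f/(1−f), so D = Cmin,ss·Vd·(1−f)/f.
D = 21 × 258 × (1−f)/f ≈ 21 × 258 × 2.36358 ≈ 12805.88 mg.

12806 mg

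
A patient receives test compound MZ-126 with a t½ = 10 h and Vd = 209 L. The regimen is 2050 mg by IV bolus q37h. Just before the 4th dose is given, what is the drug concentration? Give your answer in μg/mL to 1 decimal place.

f = (1/2)^(τ/t½) = (1/2)^(37/10) ≈ 0.0769.
C₀ = D/Vd = 2050/209 ≈ 9.809 μg/mL.
Before the 4th dose, 3 doses have been given. Superposition: Cmin = C₀·(f + f² + … + f^3).
≈ 9.809 × (0.0769 + 0.0059 + 0.0005) ≈ 9.809 × 0.0833 ≈ 0.817 μg/mL.

0.8 μg/mL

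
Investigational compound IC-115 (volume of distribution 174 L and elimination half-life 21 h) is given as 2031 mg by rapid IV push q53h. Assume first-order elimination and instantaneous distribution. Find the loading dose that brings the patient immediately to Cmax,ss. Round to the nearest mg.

f = (1/2)^(53/21) ≈ 0.173883; accumulation ratio R = 1/(1−f) ≈ 1.21048.
Loading dose to hit Cmax,ss on first dose: D_load = D_maint·R ≈ 2031 × 1.21048 ≈ 2458.48 mg.

2458 mg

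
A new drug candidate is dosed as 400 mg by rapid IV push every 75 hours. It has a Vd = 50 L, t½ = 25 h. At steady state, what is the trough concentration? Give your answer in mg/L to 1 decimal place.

τ = 75 h = 3 half-lives, so f = (1/2)^3 = 0.125.
Accumulation ratio R = 1/(1 − f) = 1/0.875 = 8/7.
Single-dose peak C₀ = D/Vd = 400/50 = 8 mg/L.
Steady-state peak Cmax,ss = C₀·R = 8 × 8/7 ≈ 9.143 mg/L.
Steady-state trough Cmin,ss = Cmax,ss·f ≈ 9.143 × 0.125 ≈ 1.143 mg/L.

1.1 mg/L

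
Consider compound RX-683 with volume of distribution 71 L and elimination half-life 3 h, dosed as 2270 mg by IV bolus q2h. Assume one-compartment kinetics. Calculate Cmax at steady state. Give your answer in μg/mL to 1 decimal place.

k = ln2/t½ = ln2/3 ≈ 0.231049 h⁻¹; fraction remaining f = e^(−kτ) = e^(−0.231049×2) ≈ 0.6300.
Accumulation ratio R = 1/(1 − f) ≈ 1/0.3700 ≈ 2.7027.
Single-dose peak C₀ = D/Vd = 2270/71 ≈ 31.972 μg/mL.
Steady-state peak Cmax,ss = C₀·R ≈ 31.972 × 2.7027 ≈ 86.411 μg/mL.

86.4 μg/mL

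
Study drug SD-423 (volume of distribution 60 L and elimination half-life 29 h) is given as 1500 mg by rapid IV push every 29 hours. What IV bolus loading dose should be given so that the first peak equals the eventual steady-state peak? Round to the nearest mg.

3000 mg

f = (1/2)^(29/29) ≈ 0.500000; accumulation ratio R = 1/(1−f) ≈ 2.00000.
Loading dose to hit Cmax,ss on first dose: D_load = D_maint·R ≈ 1500 × 2.00000 ≈ 3000.00 mg.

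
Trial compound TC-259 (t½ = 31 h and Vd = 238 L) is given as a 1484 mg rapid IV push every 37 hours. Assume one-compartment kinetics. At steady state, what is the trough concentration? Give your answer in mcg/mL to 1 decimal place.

Over one 37-h interval, 37/31 ≈ 1.1935 half-lives elapse, leaving f ≈ 0.4372 of each dose.
Each bolus raises the concentration by D/Vd = 1484/238 ≈ 6.235 mcg/mL.
Steady-state trough Cmin,ss = C₀·f/(1−f) ≈ 6.235 × 0.4372/0.5628 ≈ 4.844 mcg/mL.

4.8 mcg/mL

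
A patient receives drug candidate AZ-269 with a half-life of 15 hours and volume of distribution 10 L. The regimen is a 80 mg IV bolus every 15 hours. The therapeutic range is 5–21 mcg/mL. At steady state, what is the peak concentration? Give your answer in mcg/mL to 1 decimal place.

16.0 mcg/mL

τ = 15 h = 1 half-life, so f = (1/2)^1 = 0.5.
Accumulation ratio R = 1/(1 − f) = 1/0.5 = 2/1.
Single-dose peak C₀ = D/Vd = 80/10 = 8 mcg/mL.
Steady-state peak Cmax,ss = C₀·R = 8 × 2/1 ≈ 16.000 mcg/mL.
Peak 16.0 mcg/mL vs MTC 21 mcg/mL: below toxic threshold.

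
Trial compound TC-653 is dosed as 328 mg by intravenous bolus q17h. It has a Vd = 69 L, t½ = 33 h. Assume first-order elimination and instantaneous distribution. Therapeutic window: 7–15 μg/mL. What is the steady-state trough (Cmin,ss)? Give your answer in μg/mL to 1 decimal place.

τ/t½ = 17/33 ≈ 0.51515, so fraction remaining f = (1/2)^(17/33) ≈ 0.6997.
At steady state, accumulation factor R = 1/(1 − e^(−kτ)) ≈ 3.3300.
Single-dose peak C₀ = D/Vd = 328/69 ≈ 4.754 μg/mL.
Cmax,ss = C₀/(1 − f) ≈ 4.754/0.3003 ≈ 15.831 μg/mL.
Steady-state trough Cmin,ss = Cmax,ss·f ≈ 15.831 × 0.6997 ≈ 11.077 μg/mL.
Trough 11.1 μg/mL vs MEC 7 μg/mL: adequate.

11.1 μg/mL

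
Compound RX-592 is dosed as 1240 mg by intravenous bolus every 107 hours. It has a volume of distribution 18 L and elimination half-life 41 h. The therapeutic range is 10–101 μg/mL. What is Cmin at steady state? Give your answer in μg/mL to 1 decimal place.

Over one 107-h interval, 107/41 ≈ 2.6098 half-lives elapse, leaving f ≈ 0.1638 of each dose.
Single-dose peak C₀ = D/Vd = 1240/18 ≈ 68.889 μg/mL.
Steady-state trough Cmin,ss = C₀·f/(1−f) ≈ 68.889 × 0.1638/0.8362 ≈ 13.494 μg/mL.
Trough 13.5 μg/mL vs MEC 10 μg/mL: adequate.

13.5 μg/mL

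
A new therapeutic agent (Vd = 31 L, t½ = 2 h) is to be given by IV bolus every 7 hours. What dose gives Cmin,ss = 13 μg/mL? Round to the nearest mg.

4156 mg

τ/t½ = 7/2 ≈ 3.5, so f = (1/2)^(7/2) ≈ 0.088388.
Cmin,ss = (D/Vd)·f/(1−f), so D = Cmin,ss·Vd·(1−f)/f.
D = 13 × 31 × (1−f)/f ≈ 13 × 31 × 10.31375 ≈ 4156.44 mg.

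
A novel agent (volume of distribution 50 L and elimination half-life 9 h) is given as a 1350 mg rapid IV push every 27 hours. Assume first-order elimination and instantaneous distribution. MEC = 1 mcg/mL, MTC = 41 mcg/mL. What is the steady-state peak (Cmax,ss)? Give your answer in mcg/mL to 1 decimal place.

τ = 27 h = 3 half-lives, so f = (1/2)^3 = 0.125.
Accumulation ratio R = 1/(1 − f) = 1/0.875 = 8/7.
Single-dose peak C₀ = D/Vd = 1350/50 = 27 mcg/mL.
Steady-state peak Cmax,ss = C₀·R = 27 × 8/7 ≈ 30.857 mcg/mL.
Peak 30.9 mcg/mL vs MTC 41 mcg/mL: below toxic threshold.

30.9 mcg/mL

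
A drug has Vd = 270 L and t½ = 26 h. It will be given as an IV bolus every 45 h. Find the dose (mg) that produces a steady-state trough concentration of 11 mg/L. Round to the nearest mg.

6888 mg

τ/t½ = 45/26 ≈ 1.7308, so f = (1/2)^(45/26) ≈ 0.301291.
Cmin,ss = (D/Vd)·f/(1−f), so D = Cmin,ss·Vd·(1−f)/f.
D = 11 × 270 × (1−f)/f ≈ 11 × 270 × 2.31905 ≈ 6887.58 mg.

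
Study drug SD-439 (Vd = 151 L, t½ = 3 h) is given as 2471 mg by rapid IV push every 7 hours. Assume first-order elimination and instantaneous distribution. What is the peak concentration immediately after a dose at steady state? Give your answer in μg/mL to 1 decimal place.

Over one 7-h interval, 7/3 ≈ 2.3333 half-lives elapse, leaving f ≈ 0.1984 of each dose.
Accumulation ratio R = 1/(1 − f) ≈ 1/0.8016 ≈ 1.2475.
Single-dose peak C₀ = D/Vd = 2471/151 ≈ 16.364 μg/mL.
Steady-state peak Cmax,ss = C₀·R ≈ 16.364 × 1.2475 ≈ 20.414 μg/mL.

20.4 μg/mL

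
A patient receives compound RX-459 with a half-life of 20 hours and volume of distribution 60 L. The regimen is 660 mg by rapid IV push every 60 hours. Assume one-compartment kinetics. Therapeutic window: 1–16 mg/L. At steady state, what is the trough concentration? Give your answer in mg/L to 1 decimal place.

The dosing interval is 3 half-lives, so f = 2^(−3) = 0.125.
Accumulation ratio R = 1/(1 − f) = 1/0.875 = 8/7.
Single-dose peak C₀ = D/Vd = 660/60 = 11 mg/L.
Steady-state peak Cmax,ss = C₀·R = 11 × 8/7 ≈ 12.571 mg/L.
Steady-state trough Cmin,ss = Cmax,ss·f ≈ 12.571 × 0.125 ≈ 1.571 mg/L.
Trough 1.6 mg/L vs MEC 1 mg/L: adequate.

1.6 mg/L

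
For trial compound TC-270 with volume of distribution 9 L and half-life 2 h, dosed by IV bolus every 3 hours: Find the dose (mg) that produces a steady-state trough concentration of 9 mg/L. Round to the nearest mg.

τ/t½ = 3/2 ≈ 1.5, so f = (1/2)^(3/2) ≈ 0.353553.
Cmin,ss = (D/Vd)·f/(1−f), so D = Cmin,ss·Vd·(1−f)/f.
D = 9 × 9 × (1−f)/f ≈ 9 × 9 × 1.82843 ≈ 148.10 mg.

148 mg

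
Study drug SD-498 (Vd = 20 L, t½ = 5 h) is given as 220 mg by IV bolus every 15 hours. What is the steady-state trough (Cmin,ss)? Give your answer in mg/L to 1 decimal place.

1.6 mg/L

τ = 15 h = 3 half-lives, so f = (1/2)^3 = 0.125.
At steady state, R = 1/(1 − 0.125) = 8/7.
Single-dose peak C₀ = D/Vd = 220/20 = 11 mg/L.
Steady-state peak Cmax,ss = C₀·R = 11 × 8/7 ≈ 12.571 mg/L.
Steady-state trough Cmin,ss = Cmax,ss·f ≈ 12.571 × 0.125 ≈ 1.571 mg/L.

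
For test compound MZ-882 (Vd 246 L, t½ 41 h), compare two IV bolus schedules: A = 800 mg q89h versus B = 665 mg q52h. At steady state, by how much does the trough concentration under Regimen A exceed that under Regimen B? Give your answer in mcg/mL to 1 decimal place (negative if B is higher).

Regimen A: f = (1/2)^(89/41) ≈ 0.2221; Cmin,ss = (800/246)·f/(1−f) ≈ 0.928 mcg/mL.
Regimen B: f = (1/2)^(52/41) ≈ 0.4152; Cmin,ss = (665/246)·f/(1−f) ≈ 1.919 mcg/mL.
Difference ≈ 0.928 − 1.919 ≈ -0.991 mcg/mL.

-1.0 mcg/mL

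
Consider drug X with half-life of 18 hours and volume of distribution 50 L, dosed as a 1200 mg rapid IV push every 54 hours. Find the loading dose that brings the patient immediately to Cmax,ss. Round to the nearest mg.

f = (1/2)^(54/18) ≈ 0.125000; accumulation ratio R = 1/(1−f) ≈ 1.14286.
Loading dose to hit Cmax,ss on first dose: D_load = D_maint·R ≈ 1200 × 1.14286 ≈ 1371.43 mg.

1371 mg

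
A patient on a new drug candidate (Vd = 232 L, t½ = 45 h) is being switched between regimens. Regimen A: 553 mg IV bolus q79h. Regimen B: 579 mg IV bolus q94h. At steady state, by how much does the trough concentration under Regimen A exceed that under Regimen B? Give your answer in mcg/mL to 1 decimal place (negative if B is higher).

Regimen A: f = (1/2)^(79/45) ≈ 0.2962; Cmin,ss = (553/232)·f/(1−f) ≈ 1.003 mcg/mL.
Regimen B: f = (1/2)^(94/45) ≈ 0.2351; Cmin,ss = (579/232)·f/(1−f) ≈ 0.767 mcg/mL.
Difference ≈ 1.003 − 0.767 ≈ 0.236 mcg/mL.

0.2 mcg/mL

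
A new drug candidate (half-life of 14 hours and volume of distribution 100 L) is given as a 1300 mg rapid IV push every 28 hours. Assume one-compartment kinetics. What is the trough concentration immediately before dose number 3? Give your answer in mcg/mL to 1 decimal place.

4.1 mcg/mL

f = (1/2)^(τ/t½) = (1/2)^(28/14) ≈ 0.2500.
C₀ = D/Vd = 1300/100 ≈ 13.000 mcg/mL.
Before the 3rd dose, 2 doses have been given. Superposition: Cmin = C₀·(f + f²).
≈ 13.000 × (0.2500 + 0.0625) ≈ 13.000 × 0.3125 ≈ 4.062 mcg/mL.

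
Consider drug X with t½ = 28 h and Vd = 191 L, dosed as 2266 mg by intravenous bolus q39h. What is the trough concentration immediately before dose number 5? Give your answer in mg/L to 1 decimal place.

7.1 mg/L

f = (1/2)^(τ/t½) = (1/2)^(39/28) ≈ 0.3808.
C₀ = D/Vd = 2266/191 ≈ 11.864 mg/L.
Before the 5th dose, 4 doses have been given. Superposition: Cmin = C₀·(f + f² + … + f^4).
≈ 11.864 × (0.3808 + 0.1450 + 0.0552 + 0.0210) ≈ 11.864 × 0.6020 ≈ 7.142 mg/L.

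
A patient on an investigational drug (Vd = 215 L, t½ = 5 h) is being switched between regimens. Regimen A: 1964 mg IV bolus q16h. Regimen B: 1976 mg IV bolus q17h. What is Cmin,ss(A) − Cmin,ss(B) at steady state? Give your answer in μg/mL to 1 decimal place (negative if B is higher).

0.2 μg/mL

Regimen A: f = (1/2)^(16/5) ≈ 0.1088; Cmin,ss = (1964/215)·f/(1−f) ≈ 1.115 μg/mL.
Regimen B: f = (1/2)^(17/5) ≈ 0.0947; Cmin,ss = (1976/215)·f/(1−f) ≈ 0.961 μg/mL.
Difference ≈ 1.115 − 0.961 ≈ 0.154 μg/mL.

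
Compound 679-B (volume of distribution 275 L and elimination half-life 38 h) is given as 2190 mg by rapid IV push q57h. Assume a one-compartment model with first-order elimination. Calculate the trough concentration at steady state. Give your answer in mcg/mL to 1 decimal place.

τ/t½ = 57/38 ≈ 1.5, so fraction remaining f = (1/2)^(57/38) ≈ 0.3536.
Each bolus raises the concentration by D/Vd = 2190/275 ≈ 7.964 mcg/mL.
Steady-state trough Cmin,ss = C₀·f/(1−f) ≈ 7.964 × 0.3536/0.6464 ≈ 4.357 mcg/mL.

4.4 mcg/mL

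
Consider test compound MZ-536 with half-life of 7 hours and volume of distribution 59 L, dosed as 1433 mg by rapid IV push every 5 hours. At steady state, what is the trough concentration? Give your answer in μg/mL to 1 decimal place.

37.9 μg/mL

τ/t½ = 5/7 ≈ 0.71429, so fraction remaining f = (1/2)^(5/7) ≈ 0.6095.
At steady state, accumulation factor R = 1/(1 − e^(−kτ)) ≈ 2.5608.
Each bolus raises the concentration by D/Vd = 1433/59 ≈ 24.288 μg/mL.
Steady-state peak Cmax,ss = C₀·R ≈ 24.288 × 2.5608 ≈ 62.197 μg/mL.
Steady-state trough Cmin,ss = Cmax,ss·f ≈ 62.197 × 0.6095 ≈ 37.909 μg/mL.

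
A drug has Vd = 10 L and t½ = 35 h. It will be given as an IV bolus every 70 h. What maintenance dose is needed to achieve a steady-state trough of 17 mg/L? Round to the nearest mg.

τ/t½ = 70/35 ≈ 2, so f = (1/2)^(70/35) ≈ 0.250000.
Cmin,ss = (D/Vd)·f/(1−f), so D = Cmin,ss·Vd·(1−f)/f.
D = 17 × 10 × (1−f)/f ≈ 17 × 10 × 3.00000 ≈ 510.00 mg.

510 mg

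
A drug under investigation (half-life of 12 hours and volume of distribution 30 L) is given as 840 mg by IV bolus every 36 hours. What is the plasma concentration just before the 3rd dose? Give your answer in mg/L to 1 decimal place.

f = (1/2)^(τ/t½) = (1/2)^(36/12) ≈ 0.1250.
C₀ = D/Vd = 840/30 ≈ 28.000 mg/L.
Before the 3rd dose, 2 doses have been given. Superposition: Cmin = C₀·(f + f²).
≈ 28.000 × (0.1250 + 0.0156) ≈ 28.000 × 0.1406 ≈ 3.937 mg/L.

3.9 mg/L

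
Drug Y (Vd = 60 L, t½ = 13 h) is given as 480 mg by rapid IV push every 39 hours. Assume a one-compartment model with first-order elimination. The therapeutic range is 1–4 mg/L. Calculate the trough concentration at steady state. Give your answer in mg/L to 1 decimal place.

The dosing interval is 3 half-lives, so f = 2^(−3) = 0.125.
Accumulation ratio R = 1/(1 − f) = 1/0.875 = 8/7.
Single-dose peak C₀ = D/Vd = 480/60 = 8 mg/L.
Steady-state peak Cmax,ss = C₀·R = 8 × 8/7 ≈ 9.143 mg/L.
Steady-state trough Cmin,ss = Cmax,ss·f ≈ 9.143 × 0.125 ≈ 1.143 mg/L.
Trough 1.1 mg/L vs MEC 1 mg/L: adequate.

1.1 mg/L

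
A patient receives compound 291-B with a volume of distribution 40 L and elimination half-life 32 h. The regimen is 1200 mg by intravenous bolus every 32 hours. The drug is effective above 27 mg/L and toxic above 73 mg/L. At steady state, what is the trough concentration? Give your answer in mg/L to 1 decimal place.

30.0 mg/L

τ = 32 h = 1 half-life, so f = (1/2)^1 = 0.5.
Accumulation ratio R = 1/(1 − f) = 1/0.5 = 2/1.
Single-dose peak C₀ = D/Vd = 1200/40 = 30 mg/L.
Steady-state peak Cmax,ss = C₀·R = 30 × 2/1 ≈ 60.000 mg/L.
Steady-state trough Cmin,ss = Cmax,ss·f ≈ 60.000 × 0.5 ≈ 30.000 mg/L.
Trough 30.0 mg/L vs MEC 27 mg/L: adequate.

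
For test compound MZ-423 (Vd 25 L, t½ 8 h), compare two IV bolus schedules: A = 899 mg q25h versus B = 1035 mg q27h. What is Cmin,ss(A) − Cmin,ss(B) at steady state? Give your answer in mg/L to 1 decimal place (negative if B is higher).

Regimen A: f = (1/2)^(25/8) ≈ 0.1146; Cmin,ss = (899/25)·f/(1−f) ≈ 4.654 mg/L.
Regimen B: f = (1/2)^(27/8) ≈ 0.0964; Cmin,ss = (1035/25)·f/(1−f) ≈ 4.417 mg/L.
Difference ≈ 4.654 − 4.417 ≈ 0.237 mg/L.

0.2 mg/L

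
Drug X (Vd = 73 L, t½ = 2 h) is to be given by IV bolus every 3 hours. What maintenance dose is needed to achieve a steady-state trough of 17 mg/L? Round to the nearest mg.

2269 mg

τ/t½ = 3/2 ≈ 1.5, so f = (1/2)^(3/2) ≈ 0.353553.
Cmin,ss = (D/Vd)·f/(1−f), so D = Cmin,ss·Vd·(1−f)/f.
D = 17 × 73 × (1−f)/f ≈ 17 × 73 × 1.82843 ≈ 2269.08 mg.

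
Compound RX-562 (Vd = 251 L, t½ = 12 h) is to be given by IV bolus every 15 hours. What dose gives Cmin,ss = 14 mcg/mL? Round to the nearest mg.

τ/t½ = 15/12 ≈ 1.25, so f = (1/2)^(15/12) ≈ 0.420448.
Cmin,ss = (D/Vd)·f/(1−f), so D = Cmin,ss·Vd·(1−f)/f.
D = 14 × 251 × (1−f)/f ≈ 14 × 251 × 1.37842 ≈ 4843.77 mg.

4844 mg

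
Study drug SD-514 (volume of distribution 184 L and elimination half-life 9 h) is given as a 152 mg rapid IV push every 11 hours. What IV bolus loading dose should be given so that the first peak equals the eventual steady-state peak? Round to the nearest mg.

266 mg

f = (1/2)^(11/9) ≈ 0.428622; accumulation ratio R = 1/(1−f) ≈ 1.75015.
Loading dose to hit Cmax,ss on first dose: D_load = D_maint·R ≈ 152 × 1.75015 ≈ 266.02 mg.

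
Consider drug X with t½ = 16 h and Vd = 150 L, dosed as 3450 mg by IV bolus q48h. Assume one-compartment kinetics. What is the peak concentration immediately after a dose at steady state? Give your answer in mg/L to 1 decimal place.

The dosing interval is 3 half-lives, so f = 2^(−3) = 0.125.
Accumulation ratio R = 1/(1 − f) = 1/0.875 = 8/7.
Single-dose peak C₀ = D/Vd = 3450/150 = 23 mg/L.
Steady-state peak Cmax,ss = C₀·R = 23 × 8/7 ≈ 26.286 mg/L.

26.3 mg/L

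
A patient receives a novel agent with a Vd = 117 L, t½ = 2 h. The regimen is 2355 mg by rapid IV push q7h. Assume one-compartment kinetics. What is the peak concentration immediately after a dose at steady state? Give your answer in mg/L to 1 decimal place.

22.1 mg/L

τ/t½ = 7/2 ≈ 3.5, so fraction remaining f = (1/2)^(7/2) ≈ 0.0884.
Accumulation ratio R = 1/(1 − f) ≈ 1/0.9116 ≈ 1.0970.
Single-dose peak C₀ = D/Vd = 2355/117 ≈ 20.128 mg/L.
Steady-state peak Cmax,ss = C₀·R ≈ 20.128 × 1.0970 ≈ 22.080 mg/L.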